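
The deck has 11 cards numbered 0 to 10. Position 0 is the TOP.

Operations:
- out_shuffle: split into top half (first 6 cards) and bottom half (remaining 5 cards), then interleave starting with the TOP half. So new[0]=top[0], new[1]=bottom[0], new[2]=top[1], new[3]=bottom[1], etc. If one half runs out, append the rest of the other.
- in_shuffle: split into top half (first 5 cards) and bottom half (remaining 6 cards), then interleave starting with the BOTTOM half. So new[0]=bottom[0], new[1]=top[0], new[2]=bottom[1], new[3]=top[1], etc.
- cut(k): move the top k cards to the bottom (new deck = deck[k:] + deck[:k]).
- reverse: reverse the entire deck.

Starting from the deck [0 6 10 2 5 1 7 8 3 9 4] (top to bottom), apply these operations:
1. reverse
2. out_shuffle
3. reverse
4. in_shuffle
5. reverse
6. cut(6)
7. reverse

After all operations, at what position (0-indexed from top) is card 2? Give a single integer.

After op 1 (reverse): [4 9 3 8 7 1 5 2 10 6 0]
After op 2 (out_shuffle): [4 5 9 2 3 10 8 6 7 0 1]
After op 3 (reverse): [1 0 7 6 8 10 3 2 9 5 4]
After op 4 (in_shuffle): [10 1 3 0 2 7 9 6 5 8 4]
After op 5 (reverse): [4 8 5 6 9 7 2 0 3 1 10]
After op 6 (cut(6)): [2 0 3 1 10 4 8 5 6 9 7]
After op 7 (reverse): [7 9 6 5 8 4 10 1 3 0 2]
Card 2 is at position 10.

Answer: 10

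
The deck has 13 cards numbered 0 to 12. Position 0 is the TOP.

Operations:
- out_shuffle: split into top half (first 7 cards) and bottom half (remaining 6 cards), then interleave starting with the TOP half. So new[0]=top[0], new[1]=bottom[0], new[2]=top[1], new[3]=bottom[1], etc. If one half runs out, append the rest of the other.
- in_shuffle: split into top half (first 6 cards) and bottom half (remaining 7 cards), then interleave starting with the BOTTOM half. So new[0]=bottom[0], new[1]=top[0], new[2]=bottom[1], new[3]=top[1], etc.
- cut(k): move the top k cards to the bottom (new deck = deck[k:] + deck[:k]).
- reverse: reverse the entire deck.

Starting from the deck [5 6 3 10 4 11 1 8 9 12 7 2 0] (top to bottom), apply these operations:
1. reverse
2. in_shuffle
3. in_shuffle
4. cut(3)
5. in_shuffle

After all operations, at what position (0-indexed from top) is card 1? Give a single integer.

After op 1 (reverse): [0 2 7 12 9 8 1 11 4 10 3 6 5]
After op 2 (in_shuffle): [1 0 11 2 4 7 10 12 3 9 6 8 5]
After op 3 (in_shuffle): [10 1 12 0 3 11 9 2 6 4 8 7 5]
After op 4 (cut(3)): [0 3 11 9 2 6 4 8 7 5 10 1 12]
After op 5 (in_shuffle): [4 0 8 3 7 11 5 9 10 2 1 6 12]
Card 1 is at position 10.

Answer: 10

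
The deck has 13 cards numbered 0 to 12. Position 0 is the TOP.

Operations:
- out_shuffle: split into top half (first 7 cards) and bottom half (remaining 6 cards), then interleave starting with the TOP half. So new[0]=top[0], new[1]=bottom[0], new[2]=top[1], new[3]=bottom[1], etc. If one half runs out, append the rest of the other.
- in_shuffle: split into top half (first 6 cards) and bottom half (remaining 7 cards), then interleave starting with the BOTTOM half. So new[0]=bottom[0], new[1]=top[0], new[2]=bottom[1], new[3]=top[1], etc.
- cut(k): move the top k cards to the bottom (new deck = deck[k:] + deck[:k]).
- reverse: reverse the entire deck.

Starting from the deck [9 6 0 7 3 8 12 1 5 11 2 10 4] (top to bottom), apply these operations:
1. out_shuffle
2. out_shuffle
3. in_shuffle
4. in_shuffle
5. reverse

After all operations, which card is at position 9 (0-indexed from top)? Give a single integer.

Answer: 9

Derivation:
After op 1 (out_shuffle): [9 1 6 5 0 11 7 2 3 10 8 4 12]
After op 2 (out_shuffle): [9 2 1 3 6 10 5 8 0 4 11 12 7]
After op 3 (in_shuffle): [5 9 8 2 0 1 4 3 11 6 12 10 7]
After op 4 (in_shuffle): [4 5 3 9 11 8 6 2 12 0 10 1 7]
After op 5 (reverse): [7 1 10 0 12 2 6 8 11 9 3 5 4]
Position 9: card 9.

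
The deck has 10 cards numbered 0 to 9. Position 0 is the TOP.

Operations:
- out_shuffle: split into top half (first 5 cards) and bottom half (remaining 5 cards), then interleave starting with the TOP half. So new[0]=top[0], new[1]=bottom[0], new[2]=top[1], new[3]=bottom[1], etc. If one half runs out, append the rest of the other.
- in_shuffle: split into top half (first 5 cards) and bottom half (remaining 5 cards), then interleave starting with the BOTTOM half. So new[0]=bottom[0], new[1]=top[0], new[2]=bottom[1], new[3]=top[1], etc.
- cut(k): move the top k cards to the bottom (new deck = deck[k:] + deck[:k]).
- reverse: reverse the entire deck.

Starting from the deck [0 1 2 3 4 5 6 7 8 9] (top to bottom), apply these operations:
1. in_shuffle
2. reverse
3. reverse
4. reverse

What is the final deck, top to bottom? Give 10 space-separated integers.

After op 1 (in_shuffle): [5 0 6 1 7 2 8 3 9 4]
After op 2 (reverse): [4 9 3 8 2 7 1 6 0 5]
After op 3 (reverse): [5 0 6 1 7 2 8 3 9 4]
After op 4 (reverse): [4 9 3 8 2 7 1 6 0 5]

Answer: 4 9 3 8 2 7 1 6 0 5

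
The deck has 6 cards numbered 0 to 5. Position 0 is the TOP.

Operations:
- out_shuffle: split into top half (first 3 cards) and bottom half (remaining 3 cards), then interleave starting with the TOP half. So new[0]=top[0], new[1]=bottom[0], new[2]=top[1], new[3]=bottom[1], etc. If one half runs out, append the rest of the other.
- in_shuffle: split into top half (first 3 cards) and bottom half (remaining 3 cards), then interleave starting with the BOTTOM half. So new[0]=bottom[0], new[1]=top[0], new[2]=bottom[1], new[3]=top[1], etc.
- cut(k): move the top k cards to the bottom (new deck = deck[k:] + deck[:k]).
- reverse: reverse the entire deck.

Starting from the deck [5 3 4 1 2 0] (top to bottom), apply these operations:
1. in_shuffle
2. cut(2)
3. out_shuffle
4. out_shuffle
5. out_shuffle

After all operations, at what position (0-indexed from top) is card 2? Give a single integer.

Answer: 0

Derivation:
After op 1 (in_shuffle): [1 5 2 3 0 4]
After op 2 (cut(2)): [2 3 0 4 1 5]
After op 3 (out_shuffle): [2 4 3 1 0 5]
After op 4 (out_shuffle): [2 1 4 0 3 5]
After op 5 (out_shuffle): [2 0 1 3 4 5]
Card 2 is at position 0.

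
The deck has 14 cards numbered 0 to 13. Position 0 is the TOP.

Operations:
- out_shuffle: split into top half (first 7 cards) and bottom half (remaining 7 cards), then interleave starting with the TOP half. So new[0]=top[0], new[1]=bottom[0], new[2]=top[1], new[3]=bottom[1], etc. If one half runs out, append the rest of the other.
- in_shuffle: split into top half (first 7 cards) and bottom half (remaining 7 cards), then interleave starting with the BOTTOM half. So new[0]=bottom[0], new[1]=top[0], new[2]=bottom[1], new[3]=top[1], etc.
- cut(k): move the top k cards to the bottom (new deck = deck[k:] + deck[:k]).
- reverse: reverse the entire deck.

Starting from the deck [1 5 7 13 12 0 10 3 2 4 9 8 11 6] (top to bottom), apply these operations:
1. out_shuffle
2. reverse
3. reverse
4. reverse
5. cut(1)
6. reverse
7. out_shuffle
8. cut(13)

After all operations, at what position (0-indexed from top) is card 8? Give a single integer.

Answer: 8

Derivation:
After op 1 (out_shuffle): [1 3 5 2 7 4 13 9 12 8 0 11 10 6]
After op 2 (reverse): [6 10 11 0 8 12 9 13 4 7 2 5 3 1]
After op 3 (reverse): [1 3 5 2 7 4 13 9 12 8 0 11 10 6]
After op 4 (reverse): [6 10 11 0 8 12 9 13 4 7 2 5 3 1]
After op 5 (cut(1)): [10 11 0 8 12 9 13 4 7 2 5 3 1 6]
After op 6 (reverse): [6 1 3 5 2 7 4 13 9 12 8 0 11 10]
After op 7 (out_shuffle): [6 13 1 9 3 12 5 8 2 0 7 11 4 10]
After op 8 (cut(13)): [10 6 13 1 9 3 12 5 8 2 0 7 11 4]
Card 8 is at position 8.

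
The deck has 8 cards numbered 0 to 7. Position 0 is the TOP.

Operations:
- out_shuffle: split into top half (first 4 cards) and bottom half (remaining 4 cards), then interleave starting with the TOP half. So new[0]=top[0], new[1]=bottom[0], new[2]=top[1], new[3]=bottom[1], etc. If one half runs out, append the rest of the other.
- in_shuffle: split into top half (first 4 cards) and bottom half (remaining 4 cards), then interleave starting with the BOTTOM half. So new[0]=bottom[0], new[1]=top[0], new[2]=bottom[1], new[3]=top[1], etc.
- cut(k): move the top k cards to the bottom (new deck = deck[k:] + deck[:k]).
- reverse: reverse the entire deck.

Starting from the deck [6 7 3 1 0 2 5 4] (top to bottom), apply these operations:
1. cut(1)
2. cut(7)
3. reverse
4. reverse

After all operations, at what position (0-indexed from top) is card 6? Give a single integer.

Answer: 0

Derivation:
After op 1 (cut(1)): [7 3 1 0 2 5 4 6]
After op 2 (cut(7)): [6 7 3 1 0 2 5 4]
After op 3 (reverse): [4 5 2 0 1 3 7 6]
After op 4 (reverse): [6 7 3 1 0 2 5 4]
Card 6 is at position 0.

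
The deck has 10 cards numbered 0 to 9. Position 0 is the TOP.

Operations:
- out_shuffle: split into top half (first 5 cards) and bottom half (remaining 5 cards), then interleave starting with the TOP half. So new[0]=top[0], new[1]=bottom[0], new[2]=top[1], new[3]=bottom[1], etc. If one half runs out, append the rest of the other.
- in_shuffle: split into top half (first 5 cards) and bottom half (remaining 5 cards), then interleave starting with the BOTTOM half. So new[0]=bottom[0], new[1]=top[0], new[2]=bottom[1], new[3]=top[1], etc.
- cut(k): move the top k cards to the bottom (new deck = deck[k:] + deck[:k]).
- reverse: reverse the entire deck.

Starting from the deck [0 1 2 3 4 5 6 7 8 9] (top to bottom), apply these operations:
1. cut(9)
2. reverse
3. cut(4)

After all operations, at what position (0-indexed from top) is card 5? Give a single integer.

Answer: 9

Derivation:
After op 1 (cut(9)): [9 0 1 2 3 4 5 6 7 8]
After op 2 (reverse): [8 7 6 5 4 3 2 1 0 9]
After op 3 (cut(4)): [4 3 2 1 0 9 8 7 6 5]
Card 5 is at position 9.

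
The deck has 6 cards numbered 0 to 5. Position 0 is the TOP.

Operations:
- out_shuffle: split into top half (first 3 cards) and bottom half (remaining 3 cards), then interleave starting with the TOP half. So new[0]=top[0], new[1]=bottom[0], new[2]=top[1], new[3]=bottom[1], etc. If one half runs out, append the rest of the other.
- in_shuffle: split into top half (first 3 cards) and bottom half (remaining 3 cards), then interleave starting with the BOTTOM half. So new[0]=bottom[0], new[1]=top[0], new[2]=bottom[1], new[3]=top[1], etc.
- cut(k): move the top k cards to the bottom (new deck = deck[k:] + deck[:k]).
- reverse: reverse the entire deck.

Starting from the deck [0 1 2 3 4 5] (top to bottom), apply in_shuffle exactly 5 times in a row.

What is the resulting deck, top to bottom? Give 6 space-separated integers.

Answer: 1 3 5 0 2 4

Derivation:
After op 1 (in_shuffle): [3 0 4 1 5 2]
After op 2 (in_shuffle): [1 3 5 0 2 4]
After op 3 (in_shuffle): [0 1 2 3 4 5]
After op 4 (in_shuffle): [3 0 4 1 5 2]
After op 5 (in_shuffle): [1 3 5 0 2 4]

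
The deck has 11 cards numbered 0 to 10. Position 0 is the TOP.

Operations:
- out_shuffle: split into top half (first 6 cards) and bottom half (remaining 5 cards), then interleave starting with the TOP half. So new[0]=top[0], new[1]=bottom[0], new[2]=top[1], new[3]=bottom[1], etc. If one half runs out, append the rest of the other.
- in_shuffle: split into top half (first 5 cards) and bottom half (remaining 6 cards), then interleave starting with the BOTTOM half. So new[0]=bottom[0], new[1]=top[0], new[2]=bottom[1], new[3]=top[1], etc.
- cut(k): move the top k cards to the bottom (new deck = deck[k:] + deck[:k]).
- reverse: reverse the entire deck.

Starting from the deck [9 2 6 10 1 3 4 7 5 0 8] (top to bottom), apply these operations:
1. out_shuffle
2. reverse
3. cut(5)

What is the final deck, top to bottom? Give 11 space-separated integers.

Answer: 5 6 7 2 4 9 3 8 1 0 10

Derivation:
After op 1 (out_shuffle): [9 4 2 7 6 5 10 0 1 8 3]
After op 2 (reverse): [3 8 1 0 10 5 6 7 2 4 9]
After op 3 (cut(5)): [5 6 7 2 4 9 3 8 1 0 10]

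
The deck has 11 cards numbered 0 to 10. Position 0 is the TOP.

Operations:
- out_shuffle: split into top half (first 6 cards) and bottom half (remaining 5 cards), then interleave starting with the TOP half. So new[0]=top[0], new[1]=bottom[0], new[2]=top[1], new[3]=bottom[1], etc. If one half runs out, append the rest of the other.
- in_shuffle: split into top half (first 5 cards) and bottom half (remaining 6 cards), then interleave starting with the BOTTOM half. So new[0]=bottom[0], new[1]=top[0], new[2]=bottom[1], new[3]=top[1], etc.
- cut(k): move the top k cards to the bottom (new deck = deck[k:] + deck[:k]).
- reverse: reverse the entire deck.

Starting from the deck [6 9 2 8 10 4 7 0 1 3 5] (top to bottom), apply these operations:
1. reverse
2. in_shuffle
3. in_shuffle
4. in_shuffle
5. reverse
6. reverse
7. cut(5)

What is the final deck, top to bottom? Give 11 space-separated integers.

After op 1 (reverse): [5 3 1 0 7 4 10 8 2 9 6]
After op 2 (in_shuffle): [4 5 10 3 8 1 2 0 9 7 6]
After op 3 (in_shuffle): [1 4 2 5 0 10 9 3 7 8 6]
After op 4 (in_shuffle): [10 1 9 4 3 2 7 5 8 0 6]
After op 5 (reverse): [6 0 8 5 7 2 3 4 9 1 10]
After op 6 (reverse): [10 1 9 4 3 2 7 5 8 0 6]
After op 7 (cut(5)): [2 7 5 8 0 6 10 1 9 4 3]

Answer: 2 7 5 8 0 6 10 1 9 4 3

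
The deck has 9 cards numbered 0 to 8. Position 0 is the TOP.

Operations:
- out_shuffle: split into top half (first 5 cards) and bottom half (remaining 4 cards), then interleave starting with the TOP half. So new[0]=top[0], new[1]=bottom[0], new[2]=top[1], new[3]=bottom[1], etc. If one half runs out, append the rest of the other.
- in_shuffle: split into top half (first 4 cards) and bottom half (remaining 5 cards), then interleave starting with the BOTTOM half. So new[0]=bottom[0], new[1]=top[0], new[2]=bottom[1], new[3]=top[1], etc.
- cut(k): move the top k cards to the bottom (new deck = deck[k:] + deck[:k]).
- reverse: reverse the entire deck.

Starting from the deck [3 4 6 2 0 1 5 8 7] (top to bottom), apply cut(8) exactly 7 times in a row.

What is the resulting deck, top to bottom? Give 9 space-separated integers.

Answer: 6 2 0 1 5 8 7 3 4

Derivation:
After op 1 (cut(8)): [7 3 4 6 2 0 1 5 8]
After op 2 (cut(8)): [8 7 3 4 6 2 0 1 5]
After op 3 (cut(8)): [5 8 7 3 4 6 2 0 1]
After op 4 (cut(8)): [1 5 8 7 3 4 6 2 0]
After op 5 (cut(8)): [0 1 5 8 7 3 4 6 2]
After op 6 (cut(8)): [2 0 1 5 8 7 3 4 6]
After op 7 (cut(8)): [6 2 0 1 5 8 7 3 4]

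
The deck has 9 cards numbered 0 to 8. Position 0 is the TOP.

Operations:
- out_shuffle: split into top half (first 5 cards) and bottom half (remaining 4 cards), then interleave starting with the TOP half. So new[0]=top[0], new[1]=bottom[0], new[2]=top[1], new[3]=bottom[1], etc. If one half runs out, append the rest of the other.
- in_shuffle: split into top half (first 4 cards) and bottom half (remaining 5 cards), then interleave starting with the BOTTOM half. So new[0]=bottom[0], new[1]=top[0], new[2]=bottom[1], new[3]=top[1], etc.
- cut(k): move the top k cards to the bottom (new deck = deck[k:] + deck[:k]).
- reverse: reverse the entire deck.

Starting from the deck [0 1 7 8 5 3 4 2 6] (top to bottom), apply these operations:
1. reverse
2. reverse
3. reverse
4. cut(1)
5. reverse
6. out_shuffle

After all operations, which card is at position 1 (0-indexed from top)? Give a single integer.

After op 1 (reverse): [6 2 4 3 5 8 7 1 0]
After op 2 (reverse): [0 1 7 8 5 3 4 2 6]
After op 3 (reverse): [6 2 4 3 5 8 7 1 0]
After op 4 (cut(1)): [2 4 3 5 8 7 1 0 6]
After op 5 (reverse): [6 0 1 7 8 5 3 4 2]
After op 6 (out_shuffle): [6 5 0 3 1 4 7 2 8]
Position 1: card 5.

Answer: 5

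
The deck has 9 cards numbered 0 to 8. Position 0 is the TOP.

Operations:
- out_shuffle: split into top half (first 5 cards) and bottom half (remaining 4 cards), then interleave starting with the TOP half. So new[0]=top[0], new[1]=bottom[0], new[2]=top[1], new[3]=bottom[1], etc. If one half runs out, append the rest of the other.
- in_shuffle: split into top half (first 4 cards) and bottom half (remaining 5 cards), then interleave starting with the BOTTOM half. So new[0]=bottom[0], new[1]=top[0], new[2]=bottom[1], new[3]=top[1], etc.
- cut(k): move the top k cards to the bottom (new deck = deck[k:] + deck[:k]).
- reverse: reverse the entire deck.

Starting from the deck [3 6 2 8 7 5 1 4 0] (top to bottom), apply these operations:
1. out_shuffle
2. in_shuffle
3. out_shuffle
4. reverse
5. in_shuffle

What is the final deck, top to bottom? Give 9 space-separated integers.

After op 1 (out_shuffle): [3 5 6 1 2 4 8 0 7]
After op 2 (in_shuffle): [2 3 4 5 8 6 0 1 7]
After op 3 (out_shuffle): [2 6 3 0 4 1 5 7 8]
After op 4 (reverse): [8 7 5 1 4 0 3 6 2]
After op 5 (in_shuffle): [4 8 0 7 3 5 6 1 2]

Answer: 4 8 0 7 3 5 6 1 2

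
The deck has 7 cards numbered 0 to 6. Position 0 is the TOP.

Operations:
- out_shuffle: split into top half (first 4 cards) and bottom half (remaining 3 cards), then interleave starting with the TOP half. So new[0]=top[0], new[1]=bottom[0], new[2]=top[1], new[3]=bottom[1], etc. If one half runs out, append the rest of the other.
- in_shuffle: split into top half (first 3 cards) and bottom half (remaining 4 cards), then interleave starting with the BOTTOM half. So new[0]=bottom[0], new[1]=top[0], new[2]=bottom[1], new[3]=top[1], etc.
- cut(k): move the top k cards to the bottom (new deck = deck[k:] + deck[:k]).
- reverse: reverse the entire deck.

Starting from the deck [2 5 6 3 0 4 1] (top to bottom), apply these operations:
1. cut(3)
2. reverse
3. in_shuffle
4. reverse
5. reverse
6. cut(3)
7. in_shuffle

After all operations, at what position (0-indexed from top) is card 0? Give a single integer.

After op 1 (cut(3)): [3 0 4 1 2 5 6]
After op 2 (reverse): [6 5 2 1 4 0 3]
After op 3 (in_shuffle): [1 6 4 5 0 2 3]
After op 4 (reverse): [3 2 0 5 4 6 1]
After op 5 (reverse): [1 6 4 5 0 2 3]
After op 6 (cut(3)): [5 0 2 3 1 6 4]
After op 7 (in_shuffle): [3 5 1 0 6 2 4]
Card 0 is at position 3.

Answer: 3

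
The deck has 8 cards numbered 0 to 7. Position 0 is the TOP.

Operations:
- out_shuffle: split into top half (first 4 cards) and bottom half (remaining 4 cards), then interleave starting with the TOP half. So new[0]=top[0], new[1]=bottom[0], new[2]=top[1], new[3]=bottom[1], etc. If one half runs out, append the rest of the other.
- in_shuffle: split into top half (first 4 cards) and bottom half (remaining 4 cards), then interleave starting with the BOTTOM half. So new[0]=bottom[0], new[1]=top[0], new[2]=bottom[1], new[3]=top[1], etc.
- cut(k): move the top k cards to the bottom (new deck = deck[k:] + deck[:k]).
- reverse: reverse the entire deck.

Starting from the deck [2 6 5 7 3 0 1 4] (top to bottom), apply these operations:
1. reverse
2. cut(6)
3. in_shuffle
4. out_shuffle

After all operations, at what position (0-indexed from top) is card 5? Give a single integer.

After op 1 (reverse): [4 1 0 3 7 5 6 2]
After op 2 (cut(6)): [6 2 4 1 0 3 7 5]
After op 3 (in_shuffle): [0 6 3 2 7 4 5 1]
After op 4 (out_shuffle): [0 7 6 4 3 5 2 1]
Card 5 is at position 5.

Answer: 5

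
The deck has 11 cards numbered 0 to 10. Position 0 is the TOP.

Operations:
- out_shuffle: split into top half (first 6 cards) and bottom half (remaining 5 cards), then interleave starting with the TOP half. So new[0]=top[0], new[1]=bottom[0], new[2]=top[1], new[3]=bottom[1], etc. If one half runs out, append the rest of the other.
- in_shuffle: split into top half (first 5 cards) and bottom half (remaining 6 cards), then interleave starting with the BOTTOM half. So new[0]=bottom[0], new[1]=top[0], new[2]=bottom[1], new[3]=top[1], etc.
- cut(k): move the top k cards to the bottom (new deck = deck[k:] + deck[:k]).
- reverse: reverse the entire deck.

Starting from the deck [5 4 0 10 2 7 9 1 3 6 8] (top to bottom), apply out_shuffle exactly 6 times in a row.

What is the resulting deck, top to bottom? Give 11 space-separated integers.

After op 1 (out_shuffle): [5 9 4 1 0 3 10 6 2 8 7]
After op 2 (out_shuffle): [5 10 9 6 4 2 1 8 0 7 3]
After op 3 (out_shuffle): [5 1 10 8 9 0 6 7 4 3 2]
After op 4 (out_shuffle): [5 6 1 7 10 4 8 3 9 2 0]
After op 5 (out_shuffle): [5 8 6 3 1 9 7 2 10 0 4]
After op 6 (out_shuffle): [5 7 8 2 6 10 3 0 1 4 9]

Answer: 5 7 8 2 6 10 3 0 1 4 9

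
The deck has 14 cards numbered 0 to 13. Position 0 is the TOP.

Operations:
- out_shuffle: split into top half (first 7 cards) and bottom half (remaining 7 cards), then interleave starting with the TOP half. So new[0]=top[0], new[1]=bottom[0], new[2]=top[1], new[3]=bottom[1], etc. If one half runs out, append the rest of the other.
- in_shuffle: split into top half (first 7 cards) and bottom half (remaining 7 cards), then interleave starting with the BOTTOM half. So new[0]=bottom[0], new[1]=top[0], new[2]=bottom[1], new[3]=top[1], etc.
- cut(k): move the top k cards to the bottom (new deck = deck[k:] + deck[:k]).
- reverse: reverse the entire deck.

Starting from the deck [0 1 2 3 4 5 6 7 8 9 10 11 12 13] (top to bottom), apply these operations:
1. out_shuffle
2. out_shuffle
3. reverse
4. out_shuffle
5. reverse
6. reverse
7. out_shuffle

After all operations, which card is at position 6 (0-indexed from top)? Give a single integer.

Answer: 11

Derivation:
After op 1 (out_shuffle): [0 7 1 8 2 9 3 10 4 11 5 12 6 13]
After op 2 (out_shuffle): [0 10 7 4 1 11 8 5 2 12 9 6 3 13]
After op 3 (reverse): [13 3 6 9 12 2 5 8 11 1 4 7 10 0]
After op 4 (out_shuffle): [13 8 3 11 6 1 9 4 12 7 2 10 5 0]
After op 5 (reverse): [0 5 10 2 7 12 4 9 1 6 11 3 8 13]
After op 6 (reverse): [13 8 3 11 6 1 9 4 12 7 2 10 5 0]
After op 7 (out_shuffle): [13 4 8 12 3 7 11 2 6 10 1 5 9 0]
Position 6: card 11.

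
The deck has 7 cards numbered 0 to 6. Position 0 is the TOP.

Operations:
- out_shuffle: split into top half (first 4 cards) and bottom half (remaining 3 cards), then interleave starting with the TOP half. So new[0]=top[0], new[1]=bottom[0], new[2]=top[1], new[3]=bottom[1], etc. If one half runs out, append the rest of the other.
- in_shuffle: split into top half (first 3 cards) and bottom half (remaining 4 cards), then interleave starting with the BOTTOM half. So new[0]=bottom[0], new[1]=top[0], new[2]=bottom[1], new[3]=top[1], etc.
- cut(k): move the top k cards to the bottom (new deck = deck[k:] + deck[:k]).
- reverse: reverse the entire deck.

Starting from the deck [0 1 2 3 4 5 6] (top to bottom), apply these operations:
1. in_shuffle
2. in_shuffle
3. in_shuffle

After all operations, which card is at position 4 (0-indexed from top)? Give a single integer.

Answer: 4

Derivation:
After op 1 (in_shuffle): [3 0 4 1 5 2 6]
After op 2 (in_shuffle): [1 3 5 0 2 4 6]
After op 3 (in_shuffle): [0 1 2 3 4 5 6]
Position 4: card 4.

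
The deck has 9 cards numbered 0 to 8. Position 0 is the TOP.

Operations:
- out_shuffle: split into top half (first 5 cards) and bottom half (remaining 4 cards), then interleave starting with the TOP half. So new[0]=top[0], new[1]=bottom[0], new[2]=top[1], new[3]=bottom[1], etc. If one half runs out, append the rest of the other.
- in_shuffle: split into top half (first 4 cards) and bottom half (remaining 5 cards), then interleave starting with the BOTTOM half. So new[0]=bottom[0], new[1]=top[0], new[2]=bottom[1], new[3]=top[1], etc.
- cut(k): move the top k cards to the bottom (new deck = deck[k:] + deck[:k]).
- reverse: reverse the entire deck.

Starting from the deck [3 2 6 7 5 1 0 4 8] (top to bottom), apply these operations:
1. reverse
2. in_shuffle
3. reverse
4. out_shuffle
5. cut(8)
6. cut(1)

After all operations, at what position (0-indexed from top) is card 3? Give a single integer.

After op 1 (reverse): [8 4 0 1 5 7 6 2 3]
After op 2 (in_shuffle): [5 8 7 4 6 0 2 1 3]
After op 3 (reverse): [3 1 2 0 6 4 7 8 5]
After op 4 (out_shuffle): [3 4 1 7 2 8 0 5 6]
After op 5 (cut(8)): [6 3 4 1 7 2 8 0 5]
After op 6 (cut(1)): [3 4 1 7 2 8 0 5 6]
Card 3 is at position 0.

Answer: 0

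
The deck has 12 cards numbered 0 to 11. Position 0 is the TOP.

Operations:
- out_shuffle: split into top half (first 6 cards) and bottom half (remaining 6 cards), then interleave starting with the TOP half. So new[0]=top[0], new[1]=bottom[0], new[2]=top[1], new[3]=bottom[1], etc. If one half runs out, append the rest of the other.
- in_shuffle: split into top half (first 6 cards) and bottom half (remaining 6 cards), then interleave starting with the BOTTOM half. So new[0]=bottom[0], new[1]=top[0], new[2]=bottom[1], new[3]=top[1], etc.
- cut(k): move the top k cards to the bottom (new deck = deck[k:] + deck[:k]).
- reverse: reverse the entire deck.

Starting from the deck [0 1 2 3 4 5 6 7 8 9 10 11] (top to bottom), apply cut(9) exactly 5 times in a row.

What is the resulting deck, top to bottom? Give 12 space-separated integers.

After op 1 (cut(9)): [9 10 11 0 1 2 3 4 5 6 7 8]
After op 2 (cut(9)): [6 7 8 9 10 11 0 1 2 3 4 5]
After op 3 (cut(9)): [3 4 5 6 7 8 9 10 11 0 1 2]
After op 4 (cut(9)): [0 1 2 3 4 5 6 7 8 9 10 11]
After op 5 (cut(9)): [9 10 11 0 1 2 3 4 5 6 7 8]

Answer: 9 10 11 0 1 2 3 4 5 6 7 8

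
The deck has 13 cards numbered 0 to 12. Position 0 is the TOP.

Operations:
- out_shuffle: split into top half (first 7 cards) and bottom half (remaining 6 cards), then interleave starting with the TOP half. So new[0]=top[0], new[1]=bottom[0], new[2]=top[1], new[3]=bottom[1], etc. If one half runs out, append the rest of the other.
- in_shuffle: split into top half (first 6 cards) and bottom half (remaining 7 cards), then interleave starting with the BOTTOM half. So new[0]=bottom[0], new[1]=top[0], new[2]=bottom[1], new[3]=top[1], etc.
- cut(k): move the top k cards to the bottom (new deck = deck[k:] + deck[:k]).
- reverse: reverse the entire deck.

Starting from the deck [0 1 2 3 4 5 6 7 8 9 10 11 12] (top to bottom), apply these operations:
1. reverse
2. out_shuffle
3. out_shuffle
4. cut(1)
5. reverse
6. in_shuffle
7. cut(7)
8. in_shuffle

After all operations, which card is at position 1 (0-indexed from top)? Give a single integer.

Answer: 3

Derivation:
After op 1 (reverse): [12 11 10 9 8 7 6 5 4 3 2 1 0]
After op 2 (out_shuffle): [12 5 11 4 10 3 9 2 8 1 7 0 6]
After op 3 (out_shuffle): [12 2 5 8 11 1 4 7 10 0 3 6 9]
After op 4 (cut(1)): [2 5 8 11 1 4 7 10 0 3 6 9 12]
After op 5 (reverse): [12 9 6 3 0 10 7 4 1 11 8 5 2]
After op 6 (in_shuffle): [7 12 4 9 1 6 11 3 8 0 5 10 2]
After op 7 (cut(7)): [3 8 0 5 10 2 7 12 4 9 1 6 11]
After op 8 (in_shuffle): [7 3 12 8 4 0 9 5 1 10 6 2 11]
Position 1: card 3.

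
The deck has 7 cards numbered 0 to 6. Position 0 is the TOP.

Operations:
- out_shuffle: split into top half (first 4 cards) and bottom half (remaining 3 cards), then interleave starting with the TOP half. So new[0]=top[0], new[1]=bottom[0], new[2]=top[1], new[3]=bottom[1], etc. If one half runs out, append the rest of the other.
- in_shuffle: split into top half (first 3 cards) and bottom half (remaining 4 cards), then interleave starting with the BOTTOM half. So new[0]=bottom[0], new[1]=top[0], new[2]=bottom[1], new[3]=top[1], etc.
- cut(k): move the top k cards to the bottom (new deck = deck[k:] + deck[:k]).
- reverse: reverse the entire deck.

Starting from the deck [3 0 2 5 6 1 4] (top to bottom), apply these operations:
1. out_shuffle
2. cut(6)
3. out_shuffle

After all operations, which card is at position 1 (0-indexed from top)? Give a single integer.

Answer: 1

Derivation:
After op 1 (out_shuffle): [3 6 0 1 2 4 5]
After op 2 (cut(6)): [5 3 6 0 1 2 4]
After op 3 (out_shuffle): [5 1 3 2 6 4 0]
Position 1: card 1.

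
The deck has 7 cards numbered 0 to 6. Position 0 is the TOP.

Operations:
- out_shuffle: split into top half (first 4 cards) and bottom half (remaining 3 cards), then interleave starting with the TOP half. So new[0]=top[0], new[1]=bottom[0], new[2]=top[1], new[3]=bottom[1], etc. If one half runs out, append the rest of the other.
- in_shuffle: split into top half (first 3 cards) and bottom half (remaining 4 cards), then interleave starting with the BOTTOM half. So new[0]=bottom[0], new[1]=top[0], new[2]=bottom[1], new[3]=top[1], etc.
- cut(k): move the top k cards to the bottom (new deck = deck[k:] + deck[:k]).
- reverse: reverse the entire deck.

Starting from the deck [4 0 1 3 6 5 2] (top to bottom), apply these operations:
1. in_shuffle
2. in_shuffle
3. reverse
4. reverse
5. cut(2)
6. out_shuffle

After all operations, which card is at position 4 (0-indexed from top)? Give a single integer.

Answer: 1

Derivation:
After op 1 (in_shuffle): [3 4 6 0 5 1 2]
After op 2 (in_shuffle): [0 3 5 4 1 6 2]
After op 3 (reverse): [2 6 1 4 5 3 0]
After op 4 (reverse): [0 3 5 4 1 6 2]
After op 5 (cut(2)): [5 4 1 6 2 0 3]
After op 6 (out_shuffle): [5 2 4 0 1 3 6]
Position 4: card 1.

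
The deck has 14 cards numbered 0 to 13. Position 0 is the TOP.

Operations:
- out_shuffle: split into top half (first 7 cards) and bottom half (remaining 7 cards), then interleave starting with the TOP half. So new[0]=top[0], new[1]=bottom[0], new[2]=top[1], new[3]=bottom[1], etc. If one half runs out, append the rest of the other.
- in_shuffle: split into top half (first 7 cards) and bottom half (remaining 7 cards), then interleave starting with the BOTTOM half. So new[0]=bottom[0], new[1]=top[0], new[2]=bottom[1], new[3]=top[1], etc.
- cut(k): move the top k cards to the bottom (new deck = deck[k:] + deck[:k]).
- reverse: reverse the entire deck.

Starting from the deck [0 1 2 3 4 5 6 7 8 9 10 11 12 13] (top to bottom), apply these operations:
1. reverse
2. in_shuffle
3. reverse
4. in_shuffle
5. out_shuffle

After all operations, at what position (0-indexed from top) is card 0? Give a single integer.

Answer: 6

Derivation:
After op 1 (reverse): [13 12 11 10 9 8 7 6 5 4 3 2 1 0]
After op 2 (in_shuffle): [6 13 5 12 4 11 3 10 2 9 1 8 0 7]
After op 3 (reverse): [7 0 8 1 9 2 10 3 11 4 12 5 13 6]
After op 4 (in_shuffle): [3 7 11 0 4 8 12 1 5 9 13 2 6 10]
After op 5 (out_shuffle): [3 1 7 5 11 9 0 13 4 2 8 6 12 10]
Card 0 is at position 6.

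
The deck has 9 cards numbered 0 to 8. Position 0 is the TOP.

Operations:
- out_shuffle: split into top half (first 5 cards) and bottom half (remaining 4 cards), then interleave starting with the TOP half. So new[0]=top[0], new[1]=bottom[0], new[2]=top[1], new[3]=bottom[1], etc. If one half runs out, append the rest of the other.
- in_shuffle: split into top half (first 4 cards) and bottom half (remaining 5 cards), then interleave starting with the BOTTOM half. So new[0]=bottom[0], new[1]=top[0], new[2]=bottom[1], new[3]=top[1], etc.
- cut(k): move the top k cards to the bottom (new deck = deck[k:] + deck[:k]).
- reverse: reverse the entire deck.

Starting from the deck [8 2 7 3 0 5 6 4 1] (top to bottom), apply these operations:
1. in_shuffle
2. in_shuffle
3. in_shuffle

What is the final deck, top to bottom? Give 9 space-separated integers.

Answer: 4 6 5 0 3 7 2 8 1

Derivation:
After op 1 (in_shuffle): [0 8 5 2 6 7 4 3 1]
After op 2 (in_shuffle): [6 0 7 8 4 5 3 2 1]
After op 3 (in_shuffle): [4 6 5 0 3 7 2 8 1]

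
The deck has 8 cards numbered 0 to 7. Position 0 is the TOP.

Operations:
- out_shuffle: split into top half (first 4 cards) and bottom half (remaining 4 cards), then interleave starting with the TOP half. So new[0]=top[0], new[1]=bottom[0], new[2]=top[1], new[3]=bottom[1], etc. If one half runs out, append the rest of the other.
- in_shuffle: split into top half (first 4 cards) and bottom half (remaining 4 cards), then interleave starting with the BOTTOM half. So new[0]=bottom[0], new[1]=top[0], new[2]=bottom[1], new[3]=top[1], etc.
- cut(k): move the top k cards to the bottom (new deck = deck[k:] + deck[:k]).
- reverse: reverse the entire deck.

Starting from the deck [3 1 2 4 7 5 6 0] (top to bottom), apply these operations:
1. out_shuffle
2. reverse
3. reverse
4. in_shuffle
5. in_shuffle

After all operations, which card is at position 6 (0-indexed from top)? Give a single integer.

After op 1 (out_shuffle): [3 7 1 5 2 6 4 0]
After op 2 (reverse): [0 4 6 2 5 1 7 3]
After op 3 (reverse): [3 7 1 5 2 6 4 0]
After op 4 (in_shuffle): [2 3 6 7 4 1 0 5]
After op 5 (in_shuffle): [4 2 1 3 0 6 5 7]
Position 6: card 5.

Answer: 5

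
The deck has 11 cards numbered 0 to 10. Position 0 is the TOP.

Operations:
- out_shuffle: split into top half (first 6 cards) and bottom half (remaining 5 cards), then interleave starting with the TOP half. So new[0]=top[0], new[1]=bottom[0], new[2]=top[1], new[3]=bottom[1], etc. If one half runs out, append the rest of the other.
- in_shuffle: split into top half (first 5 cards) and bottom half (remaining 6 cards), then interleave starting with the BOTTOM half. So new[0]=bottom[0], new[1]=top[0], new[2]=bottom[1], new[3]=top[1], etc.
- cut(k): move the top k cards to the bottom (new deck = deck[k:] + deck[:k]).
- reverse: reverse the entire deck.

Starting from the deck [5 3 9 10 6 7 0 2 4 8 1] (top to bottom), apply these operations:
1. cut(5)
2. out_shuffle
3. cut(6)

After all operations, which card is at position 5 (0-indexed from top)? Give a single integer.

Answer: 7

Derivation:
After op 1 (cut(5)): [7 0 2 4 8 1 5 3 9 10 6]
After op 2 (out_shuffle): [7 5 0 3 2 9 4 10 8 6 1]
After op 3 (cut(6)): [4 10 8 6 1 7 5 0 3 2 9]
Position 5: card 7.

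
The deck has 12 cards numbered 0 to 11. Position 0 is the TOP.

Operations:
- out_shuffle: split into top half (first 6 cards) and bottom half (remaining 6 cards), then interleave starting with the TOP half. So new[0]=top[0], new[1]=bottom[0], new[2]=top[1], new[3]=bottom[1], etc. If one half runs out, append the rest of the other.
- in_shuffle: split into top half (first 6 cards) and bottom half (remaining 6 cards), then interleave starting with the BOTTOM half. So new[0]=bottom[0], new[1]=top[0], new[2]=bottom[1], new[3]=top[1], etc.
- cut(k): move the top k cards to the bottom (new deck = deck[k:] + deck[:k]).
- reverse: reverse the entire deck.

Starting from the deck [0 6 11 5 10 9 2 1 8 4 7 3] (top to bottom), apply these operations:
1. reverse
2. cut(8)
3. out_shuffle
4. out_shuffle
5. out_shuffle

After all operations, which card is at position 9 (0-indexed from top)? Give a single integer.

Answer: 1

Derivation:
After op 1 (reverse): [3 7 4 8 1 2 9 10 5 11 6 0]
After op 2 (cut(8)): [5 11 6 0 3 7 4 8 1 2 9 10]
After op 3 (out_shuffle): [5 4 11 8 6 1 0 2 3 9 7 10]
After op 4 (out_shuffle): [5 0 4 2 11 3 8 9 6 7 1 10]
After op 5 (out_shuffle): [5 8 0 9 4 6 2 7 11 1 3 10]
Position 9: card 1.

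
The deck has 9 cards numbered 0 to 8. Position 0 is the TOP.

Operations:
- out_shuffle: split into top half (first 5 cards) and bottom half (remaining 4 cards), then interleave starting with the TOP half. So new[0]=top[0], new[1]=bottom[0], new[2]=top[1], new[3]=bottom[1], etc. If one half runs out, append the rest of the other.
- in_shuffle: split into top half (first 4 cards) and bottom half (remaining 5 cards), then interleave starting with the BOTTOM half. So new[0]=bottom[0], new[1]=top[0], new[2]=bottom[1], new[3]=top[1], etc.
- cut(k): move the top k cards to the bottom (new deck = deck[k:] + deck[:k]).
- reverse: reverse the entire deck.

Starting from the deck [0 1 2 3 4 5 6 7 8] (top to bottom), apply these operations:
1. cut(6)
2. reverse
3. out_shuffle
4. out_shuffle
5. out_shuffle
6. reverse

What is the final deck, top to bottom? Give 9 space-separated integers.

Answer: 4 3 2 1 0 8 7 6 5

Derivation:
After op 1 (cut(6)): [6 7 8 0 1 2 3 4 5]
After op 2 (reverse): [5 4 3 2 1 0 8 7 6]
After op 3 (out_shuffle): [5 0 4 8 3 7 2 6 1]
After op 4 (out_shuffle): [5 7 0 2 4 6 8 1 3]
After op 5 (out_shuffle): [5 6 7 8 0 1 2 3 4]
After op 6 (reverse): [4 3 2 1 0 8 7 6 5]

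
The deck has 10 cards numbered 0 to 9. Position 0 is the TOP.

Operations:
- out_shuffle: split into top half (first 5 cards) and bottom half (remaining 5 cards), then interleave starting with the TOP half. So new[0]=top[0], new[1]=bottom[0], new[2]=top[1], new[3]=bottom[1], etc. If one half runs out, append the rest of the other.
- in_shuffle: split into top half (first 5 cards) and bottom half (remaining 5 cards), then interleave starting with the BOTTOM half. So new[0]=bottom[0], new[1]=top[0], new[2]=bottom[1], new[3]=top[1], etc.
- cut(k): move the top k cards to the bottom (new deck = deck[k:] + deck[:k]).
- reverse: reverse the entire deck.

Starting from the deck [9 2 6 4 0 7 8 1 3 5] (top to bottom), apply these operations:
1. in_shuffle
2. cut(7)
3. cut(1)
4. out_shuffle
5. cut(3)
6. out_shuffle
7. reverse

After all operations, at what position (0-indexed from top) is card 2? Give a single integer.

After op 1 (in_shuffle): [7 9 8 2 1 6 3 4 5 0]
After op 2 (cut(7)): [4 5 0 7 9 8 2 1 6 3]
After op 3 (cut(1)): [5 0 7 9 8 2 1 6 3 4]
After op 4 (out_shuffle): [5 2 0 1 7 6 9 3 8 4]
After op 5 (cut(3)): [1 7 6 9 3 8 4 5 2 0]
After op 6 (out_shuffle): [1 8 7 4 6 5 9 2 3 0]
After op 7 (reverse): [0 3 2 9 5 6 4 7 8 1]
Card 2 is at position 2.

Answer: 2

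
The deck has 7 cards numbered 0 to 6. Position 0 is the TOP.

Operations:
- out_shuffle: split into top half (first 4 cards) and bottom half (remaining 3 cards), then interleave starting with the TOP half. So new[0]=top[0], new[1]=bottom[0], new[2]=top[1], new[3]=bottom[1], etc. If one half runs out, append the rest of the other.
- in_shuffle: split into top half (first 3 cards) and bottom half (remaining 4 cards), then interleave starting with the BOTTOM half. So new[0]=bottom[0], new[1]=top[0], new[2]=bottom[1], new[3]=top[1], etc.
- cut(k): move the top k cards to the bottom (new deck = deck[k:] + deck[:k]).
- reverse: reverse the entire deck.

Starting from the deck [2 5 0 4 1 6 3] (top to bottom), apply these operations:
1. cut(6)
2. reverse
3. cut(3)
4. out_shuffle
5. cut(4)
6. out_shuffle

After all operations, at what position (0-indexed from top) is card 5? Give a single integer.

Answer: 3

Derivation:
After op 1 (cut(6)): [3 2 5 0 4 1 6]
After op 2 (reverse): [6 1 4 0 5 2 3]
After op 3 (cut(3)): [0 5 2 3 6 1 4]
After op 4 (out_shuffle): [0 6 5 1 2 4 3]
After op 5 (cut(4)): [2 4 3 0 6 5 1]
After op 6 (out_shuffle): [2 6 4 5 3 1 0]
Card 5 is at position 3.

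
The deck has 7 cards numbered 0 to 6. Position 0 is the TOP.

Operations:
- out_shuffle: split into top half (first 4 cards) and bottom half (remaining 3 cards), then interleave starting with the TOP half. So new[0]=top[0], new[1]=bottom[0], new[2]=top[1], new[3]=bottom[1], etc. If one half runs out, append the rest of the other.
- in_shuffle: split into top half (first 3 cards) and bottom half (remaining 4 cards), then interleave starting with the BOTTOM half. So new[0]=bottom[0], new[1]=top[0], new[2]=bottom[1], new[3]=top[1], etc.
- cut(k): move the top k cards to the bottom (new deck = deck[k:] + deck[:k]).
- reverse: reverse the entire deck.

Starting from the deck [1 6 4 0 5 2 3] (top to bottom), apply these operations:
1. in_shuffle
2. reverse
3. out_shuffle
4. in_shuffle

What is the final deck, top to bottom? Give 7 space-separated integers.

Answer: 1 3 2 5 0 4 6

Derivation:
After op 1 (in_shuffle): [0 1 5 6 2 4 3]
After op 2 (reverse): [3 4 2 6 5 1 0]
After op 3 (out_shuffle): [3 5 4 1 2 0 6]
After op 4 (in_shuffle): [1 3 2 5 0 4 6]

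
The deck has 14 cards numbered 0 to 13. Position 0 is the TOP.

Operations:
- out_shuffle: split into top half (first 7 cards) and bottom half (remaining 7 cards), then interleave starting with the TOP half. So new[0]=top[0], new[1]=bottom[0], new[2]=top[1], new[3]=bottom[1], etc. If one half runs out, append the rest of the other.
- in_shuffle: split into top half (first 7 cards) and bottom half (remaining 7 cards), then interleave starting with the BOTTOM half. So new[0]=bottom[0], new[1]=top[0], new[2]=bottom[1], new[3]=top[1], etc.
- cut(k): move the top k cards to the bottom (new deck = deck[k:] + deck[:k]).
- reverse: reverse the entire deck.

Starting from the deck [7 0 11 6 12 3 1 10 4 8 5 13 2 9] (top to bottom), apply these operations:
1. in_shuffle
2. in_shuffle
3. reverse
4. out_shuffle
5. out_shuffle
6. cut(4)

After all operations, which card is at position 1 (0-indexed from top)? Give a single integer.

After op 1 (in_shuffle): [10 7 4 0 8 11 5 6 13 12 2 3 9 1]
After op 2 (in_shuffle): [6 10 13 7 12 4 2 0 3 8 9 11 1 5]
After op 3 (reverse): [5 1 11 9 8 3 0 2 4 12 7 13 10 6]
After op 4 (out_shuffle): [5 2 1 4 11 12 9 7 8 13 3 10 0 6]
After op 5 (out_shuffle): [5 7 2 8 1 13 4 3 11 10 12 0 9 6]
After op 6 (cut(4)): [1 13 4 3 11 10 12 0 9 6 5 7 2 8]
Position 1: card 13.

Answer: 13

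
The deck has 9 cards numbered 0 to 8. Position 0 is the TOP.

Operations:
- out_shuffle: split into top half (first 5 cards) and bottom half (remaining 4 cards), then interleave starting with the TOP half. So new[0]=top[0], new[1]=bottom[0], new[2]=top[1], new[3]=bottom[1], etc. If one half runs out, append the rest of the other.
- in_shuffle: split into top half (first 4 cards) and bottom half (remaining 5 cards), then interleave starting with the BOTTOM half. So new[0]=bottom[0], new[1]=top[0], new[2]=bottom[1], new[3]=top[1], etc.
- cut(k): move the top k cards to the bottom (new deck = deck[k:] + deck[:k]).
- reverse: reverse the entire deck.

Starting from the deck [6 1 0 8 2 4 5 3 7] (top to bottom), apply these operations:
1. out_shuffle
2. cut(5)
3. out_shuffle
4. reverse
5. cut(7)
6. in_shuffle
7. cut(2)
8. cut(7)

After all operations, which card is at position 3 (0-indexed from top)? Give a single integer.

Answer: 3

Derivation:
After op 1 (out_shuffle): [6 4 1 5 0 3 8 7 2]
After op 2 (cut(5)): [3 8 7 2 6 4 1 5 0]
After op 3 (out_shuffle): [3 4 8 1 7 5 2 0 6]
After op 4 (reverse): [6 0 2 5 7 1 8 4 3]
After op 5 (cut(7)): [4 3 6 0 2 5 7 1 8]
After op 6 (in_shuffle): [2 4 5 3 7 6 1 0 8]
After op 7 (cut(2)): [5 3 7 6 1 0 8 2 4]
After op 8 (cut(7)): [2 4 5 3 7 6 1 0 8]
Position 3: card 3.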